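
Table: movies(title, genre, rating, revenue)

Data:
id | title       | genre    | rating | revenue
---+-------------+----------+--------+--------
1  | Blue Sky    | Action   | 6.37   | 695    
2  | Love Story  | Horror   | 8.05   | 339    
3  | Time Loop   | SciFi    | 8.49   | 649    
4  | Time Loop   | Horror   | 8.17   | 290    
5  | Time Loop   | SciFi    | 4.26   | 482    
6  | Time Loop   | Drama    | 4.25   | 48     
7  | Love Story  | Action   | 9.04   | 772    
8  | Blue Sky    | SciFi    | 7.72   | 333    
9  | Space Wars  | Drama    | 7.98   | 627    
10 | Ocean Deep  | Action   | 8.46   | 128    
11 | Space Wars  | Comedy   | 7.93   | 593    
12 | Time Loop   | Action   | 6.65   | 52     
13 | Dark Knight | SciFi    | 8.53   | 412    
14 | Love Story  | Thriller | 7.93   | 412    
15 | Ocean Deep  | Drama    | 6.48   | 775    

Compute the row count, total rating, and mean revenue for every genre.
SELECT genre,
       COUNT(*) as cnt,
       SUM(rating) as total_rating,
       AVG(revenue) as avg_revenue
FROM movies
GROUP BY genre

Result:
  Action: 4 records, 30.52 total rating, 411.75 avg revenue
  Comedy: 1 records, 7.93 total rating, 593.00 avg revenue
  Drama: 3 records, 18.71 total rating, 483.33 avg revenue
  Horror: 2 records, 16.22 total rating, 314.50 avg revenue
  SciFi: 4 records, 29.00 total rating, 469.00 avg revenue
  Thriller: 1 records, 7.93 total rating, 412.00 avg revenue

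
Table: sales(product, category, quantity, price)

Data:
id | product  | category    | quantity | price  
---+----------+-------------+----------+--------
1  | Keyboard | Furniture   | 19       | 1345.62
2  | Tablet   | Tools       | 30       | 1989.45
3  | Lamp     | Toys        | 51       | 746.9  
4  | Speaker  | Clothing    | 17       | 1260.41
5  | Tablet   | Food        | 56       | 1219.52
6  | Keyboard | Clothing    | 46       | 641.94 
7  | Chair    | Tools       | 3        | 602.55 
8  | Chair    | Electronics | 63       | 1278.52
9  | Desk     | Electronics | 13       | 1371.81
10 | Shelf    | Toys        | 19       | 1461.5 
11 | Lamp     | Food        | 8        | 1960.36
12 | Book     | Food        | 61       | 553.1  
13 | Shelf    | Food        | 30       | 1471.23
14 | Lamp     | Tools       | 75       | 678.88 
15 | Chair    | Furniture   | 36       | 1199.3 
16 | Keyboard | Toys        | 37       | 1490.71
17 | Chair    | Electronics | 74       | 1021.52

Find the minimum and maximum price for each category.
SELECT category, MIN(price), MAX(price)
FROM sales
GROUP BY category

Result:
  Clothing: min=641.94, max=1260.41
  Electronics: min=1021.52, max=1371.81
  Food: min=553.10, max=1960.36
  Furniture: min=1199.30, max=1345.62
  Tools: min=602.55, max=1989.45
  Toys: min=746.90, max=1490.71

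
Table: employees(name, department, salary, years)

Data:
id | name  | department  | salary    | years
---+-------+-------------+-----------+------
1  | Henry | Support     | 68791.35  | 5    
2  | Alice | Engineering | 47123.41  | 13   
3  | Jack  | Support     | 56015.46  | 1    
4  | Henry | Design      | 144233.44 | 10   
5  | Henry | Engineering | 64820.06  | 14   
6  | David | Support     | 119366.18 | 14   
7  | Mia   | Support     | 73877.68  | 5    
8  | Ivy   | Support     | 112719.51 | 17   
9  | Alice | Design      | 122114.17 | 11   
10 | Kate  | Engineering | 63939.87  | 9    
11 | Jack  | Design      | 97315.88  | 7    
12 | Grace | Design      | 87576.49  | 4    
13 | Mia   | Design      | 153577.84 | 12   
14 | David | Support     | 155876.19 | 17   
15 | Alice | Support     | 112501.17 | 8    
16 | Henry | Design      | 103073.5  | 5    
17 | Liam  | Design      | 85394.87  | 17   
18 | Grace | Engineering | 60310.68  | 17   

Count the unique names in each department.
SELECT department, COUNT(DISTINCT name)
FROM employees
GROUP BY department

Result:
  Design: 6 distinct
  Engineering: 4 distinct
  Support: 6 distinct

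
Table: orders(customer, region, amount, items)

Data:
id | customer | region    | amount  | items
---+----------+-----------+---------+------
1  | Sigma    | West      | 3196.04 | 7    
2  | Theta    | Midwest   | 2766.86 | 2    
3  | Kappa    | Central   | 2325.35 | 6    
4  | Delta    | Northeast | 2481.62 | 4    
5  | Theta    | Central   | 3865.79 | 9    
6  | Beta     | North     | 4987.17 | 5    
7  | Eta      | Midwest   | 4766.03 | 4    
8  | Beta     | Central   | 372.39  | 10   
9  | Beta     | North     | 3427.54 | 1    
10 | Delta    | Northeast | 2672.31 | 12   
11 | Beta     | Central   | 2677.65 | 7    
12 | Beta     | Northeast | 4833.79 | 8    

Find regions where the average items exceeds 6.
SELECT region, AVG(items)
FROM orders
GROUP BY region
HAVING AVG(items) > 6

Result:
  Central: avg=8.00
  Northeast: avg=8.00
  West: avg=7.00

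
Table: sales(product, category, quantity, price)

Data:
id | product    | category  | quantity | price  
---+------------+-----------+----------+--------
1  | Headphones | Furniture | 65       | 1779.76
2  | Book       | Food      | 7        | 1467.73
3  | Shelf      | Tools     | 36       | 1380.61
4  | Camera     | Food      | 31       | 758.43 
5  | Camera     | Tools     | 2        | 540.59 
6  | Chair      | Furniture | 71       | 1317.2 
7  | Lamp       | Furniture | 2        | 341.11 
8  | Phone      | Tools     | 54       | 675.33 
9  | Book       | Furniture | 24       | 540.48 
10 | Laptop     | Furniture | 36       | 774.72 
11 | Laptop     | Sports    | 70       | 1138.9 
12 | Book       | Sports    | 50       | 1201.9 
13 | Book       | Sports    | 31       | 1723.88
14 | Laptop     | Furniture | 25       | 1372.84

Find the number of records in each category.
SELECT category, COUNT(*) as count
FROM sales
GROUP BY category

Result:
  Food: 2
  Furniture: 6
  Sports: 3
  Tools: 3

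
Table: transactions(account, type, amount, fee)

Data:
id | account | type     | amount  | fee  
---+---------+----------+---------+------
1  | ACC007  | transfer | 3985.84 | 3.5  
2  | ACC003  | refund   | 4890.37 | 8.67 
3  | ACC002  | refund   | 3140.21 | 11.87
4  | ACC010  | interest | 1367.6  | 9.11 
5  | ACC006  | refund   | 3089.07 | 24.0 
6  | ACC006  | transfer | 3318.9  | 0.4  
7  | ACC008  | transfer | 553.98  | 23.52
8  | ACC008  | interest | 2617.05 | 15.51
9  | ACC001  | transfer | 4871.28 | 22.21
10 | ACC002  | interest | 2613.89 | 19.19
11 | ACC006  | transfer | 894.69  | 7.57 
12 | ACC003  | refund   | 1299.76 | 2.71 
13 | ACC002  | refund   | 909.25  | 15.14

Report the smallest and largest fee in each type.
SELECT type, MIN(fee), MAX(fee)
FROM transactions
GROUP BY type

Result:
  interest: min=9.11, max=19.19
  refund: min=2.71, max=24.00
  transfer: min=0.40, max=23.52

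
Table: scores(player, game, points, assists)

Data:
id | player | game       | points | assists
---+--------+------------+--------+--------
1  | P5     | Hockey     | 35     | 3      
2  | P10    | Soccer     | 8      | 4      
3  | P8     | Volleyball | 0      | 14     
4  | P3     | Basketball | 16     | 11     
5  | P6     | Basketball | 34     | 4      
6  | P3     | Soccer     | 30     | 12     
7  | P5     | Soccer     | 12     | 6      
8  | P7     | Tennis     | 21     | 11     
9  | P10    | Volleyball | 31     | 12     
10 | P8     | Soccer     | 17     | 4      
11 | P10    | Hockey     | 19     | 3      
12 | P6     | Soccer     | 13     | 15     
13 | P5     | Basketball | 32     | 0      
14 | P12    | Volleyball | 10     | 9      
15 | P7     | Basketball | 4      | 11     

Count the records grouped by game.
SELECT game, COUNT(*) as count
FROM scores
GROUP BY game

Result:
  Basketball: 4
  Hockey: 2
  Soccer: 5
  Tennis: 1
  Volleyball: 3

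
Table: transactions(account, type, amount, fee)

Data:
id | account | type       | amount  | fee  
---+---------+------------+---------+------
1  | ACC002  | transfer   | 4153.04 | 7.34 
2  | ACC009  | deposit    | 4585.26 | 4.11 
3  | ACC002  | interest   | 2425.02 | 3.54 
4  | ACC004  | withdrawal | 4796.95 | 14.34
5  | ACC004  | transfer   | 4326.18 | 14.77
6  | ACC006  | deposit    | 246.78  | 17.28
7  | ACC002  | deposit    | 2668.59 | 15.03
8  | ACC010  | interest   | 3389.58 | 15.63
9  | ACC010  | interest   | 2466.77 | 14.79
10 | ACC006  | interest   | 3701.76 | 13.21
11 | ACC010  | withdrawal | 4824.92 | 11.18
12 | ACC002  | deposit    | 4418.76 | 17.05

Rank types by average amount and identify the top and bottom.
SELECT type, AVG(amount)
FROM transactions
GROUP BY type
ORDER BY AVG(amount)

All groups:
  deposit: 2979.85
  interest: 2995.78
  transfer: 4239.61
  withdrawal: 4810.94

Highest: withdrawal (4810.94)
Lowest: deposit (2979.85)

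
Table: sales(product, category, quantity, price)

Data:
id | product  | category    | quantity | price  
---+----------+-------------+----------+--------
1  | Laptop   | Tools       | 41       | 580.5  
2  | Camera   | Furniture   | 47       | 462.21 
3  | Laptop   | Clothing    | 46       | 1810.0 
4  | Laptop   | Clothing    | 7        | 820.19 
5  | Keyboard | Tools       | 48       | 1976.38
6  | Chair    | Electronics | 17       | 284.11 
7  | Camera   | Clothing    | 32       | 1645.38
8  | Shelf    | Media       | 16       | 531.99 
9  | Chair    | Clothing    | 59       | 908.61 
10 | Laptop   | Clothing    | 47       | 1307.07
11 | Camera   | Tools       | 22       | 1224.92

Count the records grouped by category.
SELECT category, COUNT(*) as count
FROM sales
GROUP BY category

Result:
  Clothing: 5
  Electronics: 1
  Furniture: 1
  Media: 1
  Tools: 3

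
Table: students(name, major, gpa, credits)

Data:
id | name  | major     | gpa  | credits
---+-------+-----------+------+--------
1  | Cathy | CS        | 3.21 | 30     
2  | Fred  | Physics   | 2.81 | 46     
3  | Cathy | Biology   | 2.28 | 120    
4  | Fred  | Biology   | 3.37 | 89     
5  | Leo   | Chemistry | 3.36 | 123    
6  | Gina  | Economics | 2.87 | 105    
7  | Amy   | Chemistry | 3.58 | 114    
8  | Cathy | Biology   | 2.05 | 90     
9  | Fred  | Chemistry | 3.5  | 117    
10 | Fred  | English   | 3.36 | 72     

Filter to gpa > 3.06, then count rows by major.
SELECT major, COUNT(*)
FROM students
WHERE gpa > 3.06
GROUP BY major

Note: WHERE filters rows before grouping.

Result:
  Biology: 1
  CS: 1
  Chemistry: 3
  English: 1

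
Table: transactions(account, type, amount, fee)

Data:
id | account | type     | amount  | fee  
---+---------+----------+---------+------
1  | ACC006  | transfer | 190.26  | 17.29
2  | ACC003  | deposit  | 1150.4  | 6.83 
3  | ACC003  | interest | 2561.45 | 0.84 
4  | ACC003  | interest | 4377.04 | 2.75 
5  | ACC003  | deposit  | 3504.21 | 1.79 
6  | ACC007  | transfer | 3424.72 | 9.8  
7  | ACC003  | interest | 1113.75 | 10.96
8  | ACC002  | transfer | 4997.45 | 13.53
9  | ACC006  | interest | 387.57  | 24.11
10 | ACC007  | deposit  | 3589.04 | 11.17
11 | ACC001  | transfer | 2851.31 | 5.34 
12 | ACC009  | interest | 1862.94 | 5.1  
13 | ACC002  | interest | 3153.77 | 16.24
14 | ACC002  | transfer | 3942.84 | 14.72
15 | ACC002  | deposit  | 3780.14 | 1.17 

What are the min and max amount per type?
SELECT type, MIN(amount), MAX(amount)
FROM transactions
GROUP BY type

Result:
  deposit: min=1150.40, max=3780.14
  interest: min=387.57, max=4377.04
  transfer: min=190.26, max=4997.45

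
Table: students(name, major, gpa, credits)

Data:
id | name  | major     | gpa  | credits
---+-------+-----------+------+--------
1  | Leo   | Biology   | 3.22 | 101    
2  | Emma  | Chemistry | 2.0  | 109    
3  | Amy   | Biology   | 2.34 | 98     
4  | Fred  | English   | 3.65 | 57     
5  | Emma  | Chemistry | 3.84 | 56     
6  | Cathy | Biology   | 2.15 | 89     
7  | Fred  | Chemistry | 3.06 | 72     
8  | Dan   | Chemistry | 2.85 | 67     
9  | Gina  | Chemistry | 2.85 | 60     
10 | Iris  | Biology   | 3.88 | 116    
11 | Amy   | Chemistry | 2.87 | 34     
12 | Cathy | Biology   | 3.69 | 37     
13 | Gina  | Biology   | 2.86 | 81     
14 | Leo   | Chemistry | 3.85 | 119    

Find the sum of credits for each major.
SELECT major, SUM(credits) as result
FROM students
GROUP BY major

Result:
  Biology: 522
  Chemistry: 517
  English: 57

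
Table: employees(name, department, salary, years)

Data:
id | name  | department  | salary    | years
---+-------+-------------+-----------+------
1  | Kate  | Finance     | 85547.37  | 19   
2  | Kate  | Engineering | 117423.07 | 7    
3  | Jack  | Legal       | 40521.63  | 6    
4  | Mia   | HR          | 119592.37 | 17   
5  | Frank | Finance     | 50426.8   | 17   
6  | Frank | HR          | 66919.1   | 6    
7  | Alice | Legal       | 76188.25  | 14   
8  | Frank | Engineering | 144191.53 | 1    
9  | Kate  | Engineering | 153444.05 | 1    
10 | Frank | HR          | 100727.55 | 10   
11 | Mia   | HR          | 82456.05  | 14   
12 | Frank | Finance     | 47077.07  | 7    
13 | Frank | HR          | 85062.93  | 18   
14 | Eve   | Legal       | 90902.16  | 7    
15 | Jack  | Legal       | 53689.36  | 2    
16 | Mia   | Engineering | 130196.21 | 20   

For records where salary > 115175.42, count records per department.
SELECT department, COUNT(*)
FROM employees
WHERE salary > 115175.42
GROUP BY department

Note: WHERE filters rows before grouping.

Result:
  Engineering: 4
  HR: 1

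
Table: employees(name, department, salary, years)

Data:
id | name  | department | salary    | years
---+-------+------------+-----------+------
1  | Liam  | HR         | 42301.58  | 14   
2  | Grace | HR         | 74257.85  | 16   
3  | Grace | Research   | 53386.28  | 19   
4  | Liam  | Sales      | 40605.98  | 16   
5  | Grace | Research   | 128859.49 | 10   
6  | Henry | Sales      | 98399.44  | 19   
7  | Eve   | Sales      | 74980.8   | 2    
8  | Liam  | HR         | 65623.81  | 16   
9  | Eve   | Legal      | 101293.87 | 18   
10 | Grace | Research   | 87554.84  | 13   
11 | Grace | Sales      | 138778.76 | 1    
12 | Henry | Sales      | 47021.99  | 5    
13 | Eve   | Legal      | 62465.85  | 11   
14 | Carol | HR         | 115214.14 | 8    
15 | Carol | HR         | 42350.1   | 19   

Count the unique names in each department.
SELECT department, COUNT(DISTINCT name)
FROM employees
GROUP BY department

Result:
  HR: 3 distinct
  Legal: 1 distinct
  Research: 1 distinct
  Sales: 4 distinct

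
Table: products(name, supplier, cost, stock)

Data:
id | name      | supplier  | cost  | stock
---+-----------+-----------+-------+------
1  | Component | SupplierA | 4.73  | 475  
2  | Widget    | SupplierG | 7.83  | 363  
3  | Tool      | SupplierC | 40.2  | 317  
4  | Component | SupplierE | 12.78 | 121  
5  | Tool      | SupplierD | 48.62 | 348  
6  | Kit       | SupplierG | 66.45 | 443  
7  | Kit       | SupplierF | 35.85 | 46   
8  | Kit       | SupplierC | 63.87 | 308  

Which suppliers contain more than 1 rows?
SELECT supplier, COUNT(*) as cnt
FROM products
GROUP BY supplier
HAVING COUNT(*) > 1

Result:
  SupplierC: 2
  SupplierG: 2

Note: HAVING filters groups after aggregation, WHERE filters rows before.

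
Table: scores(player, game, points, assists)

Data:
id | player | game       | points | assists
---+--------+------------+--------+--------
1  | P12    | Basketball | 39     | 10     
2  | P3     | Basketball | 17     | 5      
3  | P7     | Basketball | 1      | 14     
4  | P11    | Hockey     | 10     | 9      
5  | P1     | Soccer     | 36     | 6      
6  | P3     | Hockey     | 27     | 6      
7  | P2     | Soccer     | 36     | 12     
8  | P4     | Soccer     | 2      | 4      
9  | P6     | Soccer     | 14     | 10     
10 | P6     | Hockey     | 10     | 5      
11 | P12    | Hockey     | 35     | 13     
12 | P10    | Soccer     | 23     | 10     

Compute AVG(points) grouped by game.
SELECT game, AVG(points) as result
FROM scores
GROUP BY game

Result:
  Basketball: 19.00
  Hockey: 20.50
  Soccer: 22.20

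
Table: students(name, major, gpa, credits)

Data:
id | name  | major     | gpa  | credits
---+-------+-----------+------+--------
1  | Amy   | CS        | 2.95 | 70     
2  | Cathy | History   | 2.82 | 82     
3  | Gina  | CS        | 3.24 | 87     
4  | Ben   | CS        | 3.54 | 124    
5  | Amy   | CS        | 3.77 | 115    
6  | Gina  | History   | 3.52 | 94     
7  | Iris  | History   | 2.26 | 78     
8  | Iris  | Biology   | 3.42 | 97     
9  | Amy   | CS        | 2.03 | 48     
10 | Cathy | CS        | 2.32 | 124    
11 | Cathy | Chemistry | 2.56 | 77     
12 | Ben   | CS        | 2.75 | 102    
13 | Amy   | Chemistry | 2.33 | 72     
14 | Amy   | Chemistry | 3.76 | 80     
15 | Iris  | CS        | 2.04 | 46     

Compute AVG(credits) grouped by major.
SELECT major, AVG(credits) as result
FROM students
GROUP BY major

Result:
  Biology: 97.00
  CS: 89.50
  Chemistry: 76.33
  History: 84.67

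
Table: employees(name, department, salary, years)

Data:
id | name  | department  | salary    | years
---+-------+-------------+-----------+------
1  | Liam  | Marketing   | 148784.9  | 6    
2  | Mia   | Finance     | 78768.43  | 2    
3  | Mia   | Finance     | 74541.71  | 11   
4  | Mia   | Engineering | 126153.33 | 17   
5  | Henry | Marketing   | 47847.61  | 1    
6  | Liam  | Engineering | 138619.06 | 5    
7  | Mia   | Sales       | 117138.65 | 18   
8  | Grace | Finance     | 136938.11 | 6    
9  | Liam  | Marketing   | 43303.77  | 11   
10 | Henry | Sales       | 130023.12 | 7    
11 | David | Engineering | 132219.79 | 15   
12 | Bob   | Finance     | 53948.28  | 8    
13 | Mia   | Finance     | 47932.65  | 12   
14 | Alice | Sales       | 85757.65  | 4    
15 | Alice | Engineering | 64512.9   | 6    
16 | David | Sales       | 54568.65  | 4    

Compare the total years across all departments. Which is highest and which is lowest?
SELECT department, SUM(years)
FROM employees
GROUP BY department
ORDER BY SUM(years)

All groups:
  Marketing: 18
  Sales: 33
  Finance: 39
  Engineering: 43

Highest: Engineering (43)
Lowest: Marketing (18)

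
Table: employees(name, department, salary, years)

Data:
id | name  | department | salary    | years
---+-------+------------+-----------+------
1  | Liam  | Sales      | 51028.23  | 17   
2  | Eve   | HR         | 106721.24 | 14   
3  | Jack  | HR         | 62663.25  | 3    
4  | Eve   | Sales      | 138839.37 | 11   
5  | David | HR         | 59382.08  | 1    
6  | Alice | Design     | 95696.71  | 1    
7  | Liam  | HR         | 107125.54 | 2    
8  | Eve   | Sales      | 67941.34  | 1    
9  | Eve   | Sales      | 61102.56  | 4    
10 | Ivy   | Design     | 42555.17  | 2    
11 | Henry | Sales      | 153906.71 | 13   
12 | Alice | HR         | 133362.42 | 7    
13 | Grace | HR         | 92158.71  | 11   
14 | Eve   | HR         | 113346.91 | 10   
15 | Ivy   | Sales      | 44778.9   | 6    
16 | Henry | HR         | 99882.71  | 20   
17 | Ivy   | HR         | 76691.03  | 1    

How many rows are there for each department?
SELECT department, COUNT(*) as count
FROM employees
GROUP BY department

Result:
  Design: 2
  HR: 9
  Sales: 6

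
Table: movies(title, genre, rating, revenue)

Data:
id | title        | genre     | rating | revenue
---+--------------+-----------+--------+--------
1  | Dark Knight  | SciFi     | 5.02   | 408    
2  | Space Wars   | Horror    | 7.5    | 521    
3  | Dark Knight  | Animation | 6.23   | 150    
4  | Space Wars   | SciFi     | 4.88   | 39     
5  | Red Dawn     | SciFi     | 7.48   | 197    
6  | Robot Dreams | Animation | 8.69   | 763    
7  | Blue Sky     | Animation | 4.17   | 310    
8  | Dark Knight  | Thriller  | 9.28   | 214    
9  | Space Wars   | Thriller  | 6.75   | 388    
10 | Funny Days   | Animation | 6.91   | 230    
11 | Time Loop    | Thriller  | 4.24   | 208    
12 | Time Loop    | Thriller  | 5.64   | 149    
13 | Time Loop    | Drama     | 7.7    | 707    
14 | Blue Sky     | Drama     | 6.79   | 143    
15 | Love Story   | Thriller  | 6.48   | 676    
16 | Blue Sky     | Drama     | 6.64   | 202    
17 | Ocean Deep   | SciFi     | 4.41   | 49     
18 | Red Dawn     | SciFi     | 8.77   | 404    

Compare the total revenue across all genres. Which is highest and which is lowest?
SELECT genre, SUM(revenue)
FROM movies
GROUP BY genre
ORDER BY SUM(revenue)

All groups:
  Horror: 521
  Drama: 1052
  SciFi: 1097
  Animation: 1453
  Thriller: 1635

Highest: Thriller (1635)
Lowest: Horror (521)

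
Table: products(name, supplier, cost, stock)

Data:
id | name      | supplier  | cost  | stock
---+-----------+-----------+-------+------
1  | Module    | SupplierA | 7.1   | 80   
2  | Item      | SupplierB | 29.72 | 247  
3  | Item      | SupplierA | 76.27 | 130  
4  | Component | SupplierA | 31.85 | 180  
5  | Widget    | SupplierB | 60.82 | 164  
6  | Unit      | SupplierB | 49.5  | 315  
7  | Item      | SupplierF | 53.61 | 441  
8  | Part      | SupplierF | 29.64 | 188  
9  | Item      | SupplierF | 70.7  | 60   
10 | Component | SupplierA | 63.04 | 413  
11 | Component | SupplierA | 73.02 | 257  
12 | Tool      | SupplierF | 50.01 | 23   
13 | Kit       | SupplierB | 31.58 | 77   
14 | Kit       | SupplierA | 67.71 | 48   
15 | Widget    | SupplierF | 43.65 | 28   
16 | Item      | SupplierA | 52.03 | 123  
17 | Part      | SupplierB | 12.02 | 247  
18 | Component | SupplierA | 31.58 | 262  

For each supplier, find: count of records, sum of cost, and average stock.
SELECT supplier,
       COUNT(*) as cnt,
       SUM(cost) as total_cost,
       AVG(stock) as avg_stock
FROM products
GROUP BY supplier

Result:
  SupplierA: 8 records, 402.60 total cost, 186.63 avg stock
  SupplierB: 5 records, 183.64 total cost, 210.00 avg stock
  SupplierF: 5 records, 247.61 total cost, 148.00 avg stock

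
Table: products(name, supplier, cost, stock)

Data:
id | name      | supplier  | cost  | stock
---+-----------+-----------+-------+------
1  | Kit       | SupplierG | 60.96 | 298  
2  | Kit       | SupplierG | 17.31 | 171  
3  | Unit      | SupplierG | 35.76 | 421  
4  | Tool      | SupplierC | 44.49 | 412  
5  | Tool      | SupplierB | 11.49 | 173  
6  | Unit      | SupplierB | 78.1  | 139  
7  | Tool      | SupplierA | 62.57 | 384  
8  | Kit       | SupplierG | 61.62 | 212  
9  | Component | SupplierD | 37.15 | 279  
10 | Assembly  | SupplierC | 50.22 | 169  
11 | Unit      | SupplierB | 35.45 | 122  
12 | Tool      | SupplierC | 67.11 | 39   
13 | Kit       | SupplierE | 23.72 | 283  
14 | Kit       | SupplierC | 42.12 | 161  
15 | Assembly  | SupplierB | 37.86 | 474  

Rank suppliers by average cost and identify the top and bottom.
SELECT supplier, AVG(cost)
FROM products
GROUP BY supplier
ORDER BY AVG(cost)

All groups:
  SupplierE: 23.72
  SupplierD: 37.15
  SupplierB: 40.73
  SupplierG: 43.91
  SupplierC: 50.99
  SupplierA: 62.57

Highest: SupplierA (62.57)
Lowest: SupplierE (23.72)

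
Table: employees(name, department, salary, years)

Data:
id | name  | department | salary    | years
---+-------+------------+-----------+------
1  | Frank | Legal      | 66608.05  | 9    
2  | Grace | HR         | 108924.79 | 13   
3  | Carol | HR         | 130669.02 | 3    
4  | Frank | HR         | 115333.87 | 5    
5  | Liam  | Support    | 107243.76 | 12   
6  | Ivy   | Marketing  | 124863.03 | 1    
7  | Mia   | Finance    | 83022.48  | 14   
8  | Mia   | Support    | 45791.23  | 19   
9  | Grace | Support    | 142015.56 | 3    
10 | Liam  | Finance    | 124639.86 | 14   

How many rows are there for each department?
SELECT department, COUNT(*) as count
FROM employees
GROUP BY department

Result:
  Finance: 2
  HR: 3
  Legal: 1
  Marketing: 1
  Support: 3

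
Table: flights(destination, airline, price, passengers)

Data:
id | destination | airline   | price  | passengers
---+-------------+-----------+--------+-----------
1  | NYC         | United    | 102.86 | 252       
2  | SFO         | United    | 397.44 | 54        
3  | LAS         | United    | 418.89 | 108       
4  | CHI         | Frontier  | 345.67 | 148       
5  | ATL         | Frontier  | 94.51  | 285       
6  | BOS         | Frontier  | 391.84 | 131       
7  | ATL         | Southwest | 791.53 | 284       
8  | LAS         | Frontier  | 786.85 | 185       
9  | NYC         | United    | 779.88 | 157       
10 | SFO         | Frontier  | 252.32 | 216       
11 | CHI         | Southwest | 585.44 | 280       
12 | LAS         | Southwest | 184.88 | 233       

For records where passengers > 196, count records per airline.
SELECT airline, COUNT(*)
FROM flights
WHERE passengers > 196
GROUP BY airline

Note: WHERE filters rows before grouping.

Result:
  Frontier: 2
  Southwest: 3
  United: 1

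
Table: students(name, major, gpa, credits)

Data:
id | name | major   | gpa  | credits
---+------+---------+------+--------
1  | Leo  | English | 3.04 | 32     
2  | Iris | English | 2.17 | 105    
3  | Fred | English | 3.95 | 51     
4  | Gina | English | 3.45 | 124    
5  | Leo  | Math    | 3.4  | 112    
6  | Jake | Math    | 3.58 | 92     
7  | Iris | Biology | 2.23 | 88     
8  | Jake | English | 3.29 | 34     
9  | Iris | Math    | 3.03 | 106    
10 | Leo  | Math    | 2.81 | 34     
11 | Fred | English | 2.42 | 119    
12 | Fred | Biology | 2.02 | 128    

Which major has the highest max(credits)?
SELECT major, MAX(credits) as val
FROM students
GROUP BY major
ORDER BY val DESC
LIMIT 1

Result: Biology with max(credits) = 128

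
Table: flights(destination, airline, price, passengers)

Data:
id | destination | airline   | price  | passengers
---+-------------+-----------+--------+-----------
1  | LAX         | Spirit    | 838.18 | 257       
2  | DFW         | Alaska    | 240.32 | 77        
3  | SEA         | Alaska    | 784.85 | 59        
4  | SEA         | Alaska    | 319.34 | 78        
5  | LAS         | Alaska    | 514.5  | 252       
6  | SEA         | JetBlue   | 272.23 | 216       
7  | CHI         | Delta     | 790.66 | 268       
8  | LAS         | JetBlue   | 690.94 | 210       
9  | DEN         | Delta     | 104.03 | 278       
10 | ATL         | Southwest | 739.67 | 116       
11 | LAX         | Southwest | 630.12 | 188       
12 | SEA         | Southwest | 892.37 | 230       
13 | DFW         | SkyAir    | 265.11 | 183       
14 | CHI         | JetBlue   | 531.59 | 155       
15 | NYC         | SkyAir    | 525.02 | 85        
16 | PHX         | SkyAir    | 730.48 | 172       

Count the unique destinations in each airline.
SELECT airline, COUNT(DISTINCT destination)
FROM flights
GROUP BY airline

Result:
  Alaska: 3 distinct
  Delta: 2 distinct
  JetBlue: 3 distinct
  SkyAir: 3 distinct
  Southwest: 3 distinct
  Spirit: 1 distinct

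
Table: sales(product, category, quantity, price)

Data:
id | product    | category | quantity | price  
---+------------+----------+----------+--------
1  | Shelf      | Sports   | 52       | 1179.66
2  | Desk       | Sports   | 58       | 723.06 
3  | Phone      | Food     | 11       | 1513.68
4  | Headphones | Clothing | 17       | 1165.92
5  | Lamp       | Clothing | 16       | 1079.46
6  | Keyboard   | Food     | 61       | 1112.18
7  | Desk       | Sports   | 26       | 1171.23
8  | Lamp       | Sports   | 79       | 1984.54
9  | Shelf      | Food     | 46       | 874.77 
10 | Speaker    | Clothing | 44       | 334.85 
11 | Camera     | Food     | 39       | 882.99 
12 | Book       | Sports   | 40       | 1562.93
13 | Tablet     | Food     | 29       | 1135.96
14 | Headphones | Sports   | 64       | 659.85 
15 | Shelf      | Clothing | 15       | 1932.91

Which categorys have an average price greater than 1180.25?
SELECT category, AVG(price)
FROM sales
GROUP BY category
HAVING AVG(price) > 1180.25

Result:
  Sports: avg=1213.55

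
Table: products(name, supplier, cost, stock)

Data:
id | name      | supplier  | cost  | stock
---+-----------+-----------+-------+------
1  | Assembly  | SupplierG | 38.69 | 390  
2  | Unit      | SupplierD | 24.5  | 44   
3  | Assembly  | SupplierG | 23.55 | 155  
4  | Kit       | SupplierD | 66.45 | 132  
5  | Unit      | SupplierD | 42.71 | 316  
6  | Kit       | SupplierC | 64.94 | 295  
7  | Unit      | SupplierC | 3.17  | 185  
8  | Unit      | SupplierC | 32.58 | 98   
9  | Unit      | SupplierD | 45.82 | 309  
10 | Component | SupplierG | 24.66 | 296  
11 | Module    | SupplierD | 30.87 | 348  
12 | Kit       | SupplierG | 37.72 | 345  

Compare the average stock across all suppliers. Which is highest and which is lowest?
SELECT supplier, AVG(stock)
FROM products
GROUP BY supplier
ORDER BY AVG(stock)

All groups:
  SupplierC: 192.67
  SupplierD: 229.80
  SupplierG: 296.50

Highest: SupplierG (296.50)
Lowest: SupplierC (192.67)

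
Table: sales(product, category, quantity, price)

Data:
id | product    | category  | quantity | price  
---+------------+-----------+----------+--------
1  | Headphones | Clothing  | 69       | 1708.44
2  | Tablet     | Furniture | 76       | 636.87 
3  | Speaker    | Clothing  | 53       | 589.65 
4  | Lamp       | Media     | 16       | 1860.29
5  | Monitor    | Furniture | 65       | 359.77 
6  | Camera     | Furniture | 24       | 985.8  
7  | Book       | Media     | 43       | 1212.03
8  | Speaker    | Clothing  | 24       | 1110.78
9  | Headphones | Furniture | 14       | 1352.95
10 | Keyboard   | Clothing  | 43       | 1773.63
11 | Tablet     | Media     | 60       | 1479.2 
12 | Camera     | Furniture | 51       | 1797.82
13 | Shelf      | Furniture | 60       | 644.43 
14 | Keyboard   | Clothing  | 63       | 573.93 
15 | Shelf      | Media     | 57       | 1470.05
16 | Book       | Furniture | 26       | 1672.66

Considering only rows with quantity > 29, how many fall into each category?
SELECT category, COUNT(*)
FROM sales
WHERE quantity > 29
GROUP BY category

Note: WHERE filters rows before grouping.

Result:
  Clothing: 4
  Furniture: 4
  Media: 3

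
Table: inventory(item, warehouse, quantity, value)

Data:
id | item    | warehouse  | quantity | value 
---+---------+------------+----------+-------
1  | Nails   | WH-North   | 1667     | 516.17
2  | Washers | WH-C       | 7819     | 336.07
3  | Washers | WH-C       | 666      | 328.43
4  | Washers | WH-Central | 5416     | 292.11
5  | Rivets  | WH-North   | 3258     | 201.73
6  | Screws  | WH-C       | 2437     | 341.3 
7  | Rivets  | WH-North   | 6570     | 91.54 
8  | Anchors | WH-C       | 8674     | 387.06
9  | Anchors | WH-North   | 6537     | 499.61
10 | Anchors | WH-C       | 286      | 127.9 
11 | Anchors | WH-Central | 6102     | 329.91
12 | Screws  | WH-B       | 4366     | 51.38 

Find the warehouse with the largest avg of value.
SELECT warehouse, AVG(value) as val
FROM inventory
GROUP BY warehouse
ORDER BY val DESC
LIMIT 1

Result: WH-North with avg(value) = 327.26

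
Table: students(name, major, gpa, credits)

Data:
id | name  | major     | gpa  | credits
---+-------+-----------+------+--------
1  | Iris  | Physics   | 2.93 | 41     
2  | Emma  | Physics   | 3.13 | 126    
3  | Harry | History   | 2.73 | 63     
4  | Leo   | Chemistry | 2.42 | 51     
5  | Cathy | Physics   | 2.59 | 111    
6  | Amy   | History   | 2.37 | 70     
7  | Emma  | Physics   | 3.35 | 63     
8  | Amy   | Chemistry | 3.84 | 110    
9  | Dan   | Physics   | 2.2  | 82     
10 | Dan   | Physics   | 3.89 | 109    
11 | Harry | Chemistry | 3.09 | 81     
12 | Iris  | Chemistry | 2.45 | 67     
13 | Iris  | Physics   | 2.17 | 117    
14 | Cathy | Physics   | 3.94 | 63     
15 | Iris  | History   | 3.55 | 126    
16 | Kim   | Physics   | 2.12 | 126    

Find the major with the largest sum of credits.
SELECT major, SUM(credits) as val
FROM students
GROUP BY major
ORDER BY val DESC
LIMIT 1

Result: Physics with sum(credits) = 838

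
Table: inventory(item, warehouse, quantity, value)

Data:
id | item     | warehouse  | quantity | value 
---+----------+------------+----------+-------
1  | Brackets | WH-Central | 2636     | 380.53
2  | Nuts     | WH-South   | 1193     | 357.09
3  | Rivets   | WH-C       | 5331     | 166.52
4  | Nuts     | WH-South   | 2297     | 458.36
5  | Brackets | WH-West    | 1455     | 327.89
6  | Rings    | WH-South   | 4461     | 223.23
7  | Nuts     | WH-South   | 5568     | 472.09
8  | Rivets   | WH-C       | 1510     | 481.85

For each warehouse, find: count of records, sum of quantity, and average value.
SELECT warehouse,
       COUNT(*) as cnt,
       SUM(quantity) as total_quantity,
       AVG(value) as avg_value
FROM inventory
GROUP BY warehouse

Result:
  WH-C: 2 records, 6841 total quantity, 324.19 avg value
  WH-Central: 1 records, 2636 total quantity, 380.53 avg value
  WH-South: 4 records, 13519 total quantity, 377.69 avg value
  WH-West: 1 records, 1455 total quantity, 327.89 avg value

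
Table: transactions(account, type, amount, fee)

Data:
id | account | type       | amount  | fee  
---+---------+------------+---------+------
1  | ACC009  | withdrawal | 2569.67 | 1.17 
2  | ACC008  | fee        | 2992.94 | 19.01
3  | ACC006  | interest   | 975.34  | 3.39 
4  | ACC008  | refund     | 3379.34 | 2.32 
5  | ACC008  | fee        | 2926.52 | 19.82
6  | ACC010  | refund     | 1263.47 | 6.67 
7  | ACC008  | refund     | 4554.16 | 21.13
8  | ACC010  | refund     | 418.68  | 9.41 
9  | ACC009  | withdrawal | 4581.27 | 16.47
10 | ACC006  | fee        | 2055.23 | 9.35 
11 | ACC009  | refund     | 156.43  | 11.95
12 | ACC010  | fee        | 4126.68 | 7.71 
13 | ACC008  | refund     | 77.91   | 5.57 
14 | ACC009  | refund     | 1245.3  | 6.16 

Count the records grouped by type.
SELECT type, COUNT(*) as count
FROM transactions
GROUP BY type

Result:
  fee: 4
  interest: 1
  refund: 7
  withdrawal: 2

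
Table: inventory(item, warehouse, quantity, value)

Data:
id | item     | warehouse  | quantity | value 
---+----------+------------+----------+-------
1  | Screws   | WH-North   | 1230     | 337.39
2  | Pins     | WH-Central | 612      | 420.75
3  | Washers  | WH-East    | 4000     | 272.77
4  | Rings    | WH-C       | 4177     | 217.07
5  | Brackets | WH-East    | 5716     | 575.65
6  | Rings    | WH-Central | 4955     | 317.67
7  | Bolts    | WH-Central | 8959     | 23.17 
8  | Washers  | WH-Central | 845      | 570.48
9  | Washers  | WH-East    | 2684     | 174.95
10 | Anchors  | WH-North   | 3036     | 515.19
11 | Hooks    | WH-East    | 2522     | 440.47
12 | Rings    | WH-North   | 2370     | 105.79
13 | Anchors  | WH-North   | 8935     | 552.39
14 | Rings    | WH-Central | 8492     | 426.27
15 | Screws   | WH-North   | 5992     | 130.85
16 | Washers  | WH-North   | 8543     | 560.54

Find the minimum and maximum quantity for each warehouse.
SELECT warehouse, MIN(quantity), MAX(quantity)
FROM inventory
GROUP BY warehouse

Result:
  WH-C: min=4177, max=4177
  WH-Central: min=612, max=8959
  WH-East: min=2522, max=5716
  WH-North: min=1230, max=8935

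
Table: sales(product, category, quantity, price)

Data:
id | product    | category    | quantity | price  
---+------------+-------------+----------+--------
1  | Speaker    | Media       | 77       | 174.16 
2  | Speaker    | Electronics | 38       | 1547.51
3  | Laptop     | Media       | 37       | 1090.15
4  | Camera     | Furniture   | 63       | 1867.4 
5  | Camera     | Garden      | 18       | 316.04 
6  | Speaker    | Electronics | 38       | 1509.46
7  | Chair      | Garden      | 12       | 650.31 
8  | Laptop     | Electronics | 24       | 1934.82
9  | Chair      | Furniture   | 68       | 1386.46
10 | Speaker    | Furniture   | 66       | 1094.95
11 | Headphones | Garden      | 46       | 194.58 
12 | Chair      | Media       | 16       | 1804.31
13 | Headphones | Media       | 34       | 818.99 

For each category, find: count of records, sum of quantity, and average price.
SELECT category,
       COUNT(*) as cnt,
       SUM(quantity) as total_quantity,
       AVG(price) as avg_price
FROM sales
GROUP BY category

Result:
  Electronics: 3 records, 100 total quantity, 1663.93 avg price
  Furniture: 3 records, 197 total quantity, 1449.60 avg price
  Garden: 3 records, 76 total quantity, 386.98 avg price
  Media: 4 records, 164 total quantity, 971.90 avg price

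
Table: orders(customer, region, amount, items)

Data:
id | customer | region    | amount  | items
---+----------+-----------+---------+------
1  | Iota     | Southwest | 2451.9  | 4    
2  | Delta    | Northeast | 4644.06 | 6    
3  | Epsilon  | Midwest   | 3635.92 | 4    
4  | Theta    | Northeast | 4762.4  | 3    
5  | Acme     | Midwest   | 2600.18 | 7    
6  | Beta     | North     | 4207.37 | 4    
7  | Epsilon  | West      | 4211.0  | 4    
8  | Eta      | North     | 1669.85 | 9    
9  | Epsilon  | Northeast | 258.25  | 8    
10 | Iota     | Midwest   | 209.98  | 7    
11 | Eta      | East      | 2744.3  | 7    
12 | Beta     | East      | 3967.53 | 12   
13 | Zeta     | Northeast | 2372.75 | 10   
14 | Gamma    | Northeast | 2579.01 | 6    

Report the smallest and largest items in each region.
SELECT region, MIN(items), MAX(items)
FROM orders
GROUP BY region

Result:
  East: min=7, max=12
  Midwest: min=4, max=7
  North: min=4, max=9
  Northeast: min=3, max=10
  Southwest: min=4, max=4
  West: min=4, max=4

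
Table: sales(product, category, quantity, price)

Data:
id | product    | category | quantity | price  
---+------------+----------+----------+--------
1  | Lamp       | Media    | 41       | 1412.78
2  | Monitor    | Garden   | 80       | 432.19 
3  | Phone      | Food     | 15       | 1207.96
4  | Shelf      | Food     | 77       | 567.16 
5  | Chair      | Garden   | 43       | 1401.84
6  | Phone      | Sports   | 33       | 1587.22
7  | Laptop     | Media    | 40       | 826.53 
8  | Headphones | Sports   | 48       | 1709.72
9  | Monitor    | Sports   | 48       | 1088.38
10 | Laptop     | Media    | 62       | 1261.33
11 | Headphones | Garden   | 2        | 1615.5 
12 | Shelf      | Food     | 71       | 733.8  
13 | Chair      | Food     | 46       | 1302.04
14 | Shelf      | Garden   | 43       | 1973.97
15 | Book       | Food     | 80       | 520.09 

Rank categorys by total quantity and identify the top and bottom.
SELECT category, SUM(quantity)
FROM sales
GROUP BY category
ORDER BY SUM(quantity)

All groups:
  Sports: 129
  Media: 143
  Garden: 168
  Food: 289

Highest: Food (289)
Lowest: Sports (129)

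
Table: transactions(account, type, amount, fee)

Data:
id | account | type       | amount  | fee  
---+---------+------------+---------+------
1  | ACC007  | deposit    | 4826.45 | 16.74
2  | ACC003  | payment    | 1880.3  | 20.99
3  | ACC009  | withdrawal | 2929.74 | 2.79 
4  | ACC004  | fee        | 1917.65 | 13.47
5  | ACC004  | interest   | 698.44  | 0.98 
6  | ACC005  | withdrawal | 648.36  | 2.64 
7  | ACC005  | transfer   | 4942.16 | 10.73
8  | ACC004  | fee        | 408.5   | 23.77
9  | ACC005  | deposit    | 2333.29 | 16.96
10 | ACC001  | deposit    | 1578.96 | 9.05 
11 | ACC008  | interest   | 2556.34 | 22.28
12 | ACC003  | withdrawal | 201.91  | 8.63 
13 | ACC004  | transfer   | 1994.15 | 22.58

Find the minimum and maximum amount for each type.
SELECT type, MIN(amount), MAX(amount)
FROM transactions
GROUP BY type

Result:
  deposit: min=1578.96, max=4826.45
  fee: min=408.50, max=1917.65
  interest: min=698.44, max=2556.34
  payment: min=1880.30, max=1880.30
  transfer: min=1994.15, max=4942.16
  withdrawal: min=201.91, max=2929.74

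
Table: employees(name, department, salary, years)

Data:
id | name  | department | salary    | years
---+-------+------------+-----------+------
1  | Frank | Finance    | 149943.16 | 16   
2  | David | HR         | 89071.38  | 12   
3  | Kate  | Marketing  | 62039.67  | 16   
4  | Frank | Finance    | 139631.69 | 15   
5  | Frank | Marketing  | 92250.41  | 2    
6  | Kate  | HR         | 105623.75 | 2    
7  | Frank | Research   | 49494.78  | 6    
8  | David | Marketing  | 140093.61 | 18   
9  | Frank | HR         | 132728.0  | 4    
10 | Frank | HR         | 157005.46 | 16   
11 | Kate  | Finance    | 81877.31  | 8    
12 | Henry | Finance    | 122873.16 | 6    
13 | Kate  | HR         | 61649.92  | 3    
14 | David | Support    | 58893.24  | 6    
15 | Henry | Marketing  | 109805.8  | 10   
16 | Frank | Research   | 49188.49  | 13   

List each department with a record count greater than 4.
SELECT department, COUNT(*) as cnt
FROM employees
GROUP BY department
HAVING COUNT(*) > 4

Result:
  HR: 5

Note: HAVING filters groups after aggregation, WHERE filters rows before.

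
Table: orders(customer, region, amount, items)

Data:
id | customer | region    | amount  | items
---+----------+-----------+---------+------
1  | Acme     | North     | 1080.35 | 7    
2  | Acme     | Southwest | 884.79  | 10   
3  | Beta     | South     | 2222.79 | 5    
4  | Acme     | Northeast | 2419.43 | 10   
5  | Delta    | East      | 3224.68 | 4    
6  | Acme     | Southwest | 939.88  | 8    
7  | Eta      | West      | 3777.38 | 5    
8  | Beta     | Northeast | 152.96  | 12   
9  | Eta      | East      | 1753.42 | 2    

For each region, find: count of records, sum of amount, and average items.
SELECT region,
       COUNT(*) as cnt,
       SUM(amount) as total_amount,
       AVG(items) as avg_items
FROM orders
GROUP BY region

Result:
  East: 2 records, 4978.10 total amount, 3.00 avg items
  North: 1 records, 1080.35 total amount, 7.00 avg items
  Northeast: 2 records, 2572.39 total amount, 11.00 avg items
  South: 1 records, 2222.79 total amount, 5.00 avg items
  Southwest: 2 records, 1824.67 total amount, 9.00 avg items
  West: 1 records, 3777.38 total amount, 5.00 avg items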